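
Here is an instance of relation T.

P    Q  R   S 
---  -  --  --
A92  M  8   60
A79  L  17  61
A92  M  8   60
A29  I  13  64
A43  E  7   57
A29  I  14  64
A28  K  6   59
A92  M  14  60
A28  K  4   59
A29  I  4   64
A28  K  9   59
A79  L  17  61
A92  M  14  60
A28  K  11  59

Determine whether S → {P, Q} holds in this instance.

S=60: 4 rows → {P,Q} = (A92, M), (A92, M), (A92, M), (A92, M) ✓
S=61: 2 rows → {P,Q} = (A79, L), (A79, L) ✓
S=64: 3 rows → {P,Q} = (A29, I), (A29, I), (A29, I) ✓
S=57: 1 row → {P,Q} = (A43, E) ✓
S=59: 4 rows → {P,Q} = (A28, K), (A28, K), (A28, K), (A28, K) ✓
Every S value is associated with a single {P, Q} value, so S → {P, Q} holds.

Yes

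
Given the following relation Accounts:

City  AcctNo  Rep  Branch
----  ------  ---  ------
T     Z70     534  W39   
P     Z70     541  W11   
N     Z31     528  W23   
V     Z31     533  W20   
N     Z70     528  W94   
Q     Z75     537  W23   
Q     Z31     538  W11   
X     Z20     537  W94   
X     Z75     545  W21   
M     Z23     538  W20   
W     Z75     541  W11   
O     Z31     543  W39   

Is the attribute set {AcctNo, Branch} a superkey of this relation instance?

All 12 rows have distinct {AcctNo, Branch} values, so {AcctNo, Branch} → (all attributes) holds and {AcctNo, Branch} is a superkey.

Yes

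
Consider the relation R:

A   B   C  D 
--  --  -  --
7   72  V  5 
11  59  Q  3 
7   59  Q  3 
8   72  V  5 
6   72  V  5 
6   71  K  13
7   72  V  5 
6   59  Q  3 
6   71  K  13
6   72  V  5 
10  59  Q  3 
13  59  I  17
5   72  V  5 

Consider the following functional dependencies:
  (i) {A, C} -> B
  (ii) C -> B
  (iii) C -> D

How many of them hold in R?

3

(i) {A, C} -> B: every LHS value maps to a single RHS value — holds.
(ii) C -> B: every LHS value maps to a single RHS value — holds.
(iii) C -> D: every LHS value maps to a single RHS value — holds.
3 of the 3 dependencies hold.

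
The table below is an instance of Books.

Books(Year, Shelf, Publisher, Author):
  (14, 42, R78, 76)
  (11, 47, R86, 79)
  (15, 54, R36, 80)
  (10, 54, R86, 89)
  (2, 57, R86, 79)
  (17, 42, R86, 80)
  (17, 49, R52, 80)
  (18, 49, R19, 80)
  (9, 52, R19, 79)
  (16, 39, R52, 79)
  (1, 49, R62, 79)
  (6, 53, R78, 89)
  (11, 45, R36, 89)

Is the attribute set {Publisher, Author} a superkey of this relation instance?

Two distinct rows share (Publisher=R86, Author=79), so {Publisher, Author} does not determine every attribute — not a superkey.

No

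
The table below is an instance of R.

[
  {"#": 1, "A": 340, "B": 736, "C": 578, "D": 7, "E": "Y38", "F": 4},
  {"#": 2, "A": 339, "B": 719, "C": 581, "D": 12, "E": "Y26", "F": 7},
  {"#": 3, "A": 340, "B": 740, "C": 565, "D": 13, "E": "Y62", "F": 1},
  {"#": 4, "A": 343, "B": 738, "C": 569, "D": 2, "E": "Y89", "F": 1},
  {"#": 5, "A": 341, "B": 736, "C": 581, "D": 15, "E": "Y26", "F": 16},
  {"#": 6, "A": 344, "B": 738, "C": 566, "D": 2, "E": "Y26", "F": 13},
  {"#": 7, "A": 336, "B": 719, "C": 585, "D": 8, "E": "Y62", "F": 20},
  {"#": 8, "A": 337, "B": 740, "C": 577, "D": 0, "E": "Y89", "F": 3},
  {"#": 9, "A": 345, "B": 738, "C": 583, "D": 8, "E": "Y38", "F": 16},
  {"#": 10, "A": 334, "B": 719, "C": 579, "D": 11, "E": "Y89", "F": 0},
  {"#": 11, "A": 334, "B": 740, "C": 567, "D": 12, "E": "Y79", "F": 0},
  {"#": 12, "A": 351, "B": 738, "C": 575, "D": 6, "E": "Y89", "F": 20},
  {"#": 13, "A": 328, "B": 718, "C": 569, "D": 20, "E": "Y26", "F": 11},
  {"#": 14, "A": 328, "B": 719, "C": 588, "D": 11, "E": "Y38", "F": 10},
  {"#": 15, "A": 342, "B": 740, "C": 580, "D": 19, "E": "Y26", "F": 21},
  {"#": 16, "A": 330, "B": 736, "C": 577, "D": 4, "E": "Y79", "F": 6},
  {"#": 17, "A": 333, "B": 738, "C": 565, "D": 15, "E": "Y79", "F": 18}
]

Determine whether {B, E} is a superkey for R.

Rows 4 and 12 have the same {B, E} value (B=738, E=Y89) but are distinct tuples, so {B, E} does not determine every attribute — not a superkey.

No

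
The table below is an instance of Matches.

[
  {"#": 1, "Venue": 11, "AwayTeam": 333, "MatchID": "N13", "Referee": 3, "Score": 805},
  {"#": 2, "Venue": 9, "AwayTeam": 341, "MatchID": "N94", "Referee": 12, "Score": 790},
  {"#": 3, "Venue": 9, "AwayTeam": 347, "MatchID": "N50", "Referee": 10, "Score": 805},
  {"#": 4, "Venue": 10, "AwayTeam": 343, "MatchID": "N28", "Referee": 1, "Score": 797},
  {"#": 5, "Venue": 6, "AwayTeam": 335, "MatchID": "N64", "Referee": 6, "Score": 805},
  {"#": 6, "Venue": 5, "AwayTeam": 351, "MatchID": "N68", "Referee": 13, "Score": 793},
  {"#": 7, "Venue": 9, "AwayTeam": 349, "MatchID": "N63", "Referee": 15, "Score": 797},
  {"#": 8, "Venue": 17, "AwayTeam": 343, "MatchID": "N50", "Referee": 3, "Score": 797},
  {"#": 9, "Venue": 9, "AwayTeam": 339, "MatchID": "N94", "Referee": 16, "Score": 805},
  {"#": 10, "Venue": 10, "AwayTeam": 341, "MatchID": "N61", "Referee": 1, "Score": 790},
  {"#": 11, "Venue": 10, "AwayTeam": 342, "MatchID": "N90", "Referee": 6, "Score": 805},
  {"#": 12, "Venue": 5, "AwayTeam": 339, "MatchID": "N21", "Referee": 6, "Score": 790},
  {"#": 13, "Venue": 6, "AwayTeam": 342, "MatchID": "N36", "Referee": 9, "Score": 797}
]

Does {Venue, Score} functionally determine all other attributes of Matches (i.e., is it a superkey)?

No

Rows 3 and 9 have the same {Venue, Score} value (Venue=9, Score=805) but are distinct tuples, so {Venue, Score} does not determine every attribute — not a superkey.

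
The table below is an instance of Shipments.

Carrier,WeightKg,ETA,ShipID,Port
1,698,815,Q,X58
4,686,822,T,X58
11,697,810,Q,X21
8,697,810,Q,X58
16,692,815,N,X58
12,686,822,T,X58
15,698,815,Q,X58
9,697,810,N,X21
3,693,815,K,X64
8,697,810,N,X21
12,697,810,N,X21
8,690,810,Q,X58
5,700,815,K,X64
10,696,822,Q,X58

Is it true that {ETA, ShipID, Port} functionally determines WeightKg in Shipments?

No

(ETA=815, ShipID=Q, Port=X58): 2 rows → WeightKg = 698, 698 ✓
(ETA=822, ShipID=T, Port=X58): 2 rows → WeightKg = 686, 686 ✓
(ETA=810, ShipID=Q, Port=X21): 1 row → WeightKg = 697 ✓
(ETA=810, ShipID=Q, Port=X58): 2 rows → WeightKg takes values {697, 690} — violation
(ETA=815, ShipID=N, Port=X58): 1 row → WeightKg = 692 ✓
(ETA=810, ShipID=N, Port=X21): 3 rows → WeightKg = 697, 697, 697 ✓
(ETA=815, ShipID=K, Port=X64): 2 rows → WeightKg takes values {693, 700} — violation
(ETA=822, ShipID=Q, Port=X58): 1 row → WeightKg = 696 ✓
Two rows agree on {ETA, ShipID, Port} but differ on WeightKg, so {ETA, ShipID, Port} -> WeightKg does not hold.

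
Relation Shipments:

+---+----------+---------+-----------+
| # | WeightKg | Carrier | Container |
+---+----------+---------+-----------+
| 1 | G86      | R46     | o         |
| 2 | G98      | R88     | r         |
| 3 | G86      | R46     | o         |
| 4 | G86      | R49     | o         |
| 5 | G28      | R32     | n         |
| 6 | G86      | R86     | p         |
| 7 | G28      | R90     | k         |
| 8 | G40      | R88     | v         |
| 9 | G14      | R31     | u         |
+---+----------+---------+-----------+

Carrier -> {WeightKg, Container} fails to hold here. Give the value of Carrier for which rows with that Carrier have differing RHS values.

Carrier=R46: rows 1, 3 → {WeightKg,Container} = (G86, o), (G86, o) ✓
Carrier=R88: rows 2, 8 → {WeightKg,Container} takes values {(G98, r), (G40, v)} — violation
Carrier=R49: row 4 → {WeightKg,Container} = (G86, o) ✓
Carrier=R32: row 5 → {WeightKg,Container} = (G28, n) ✓
Carrier=R86: row 6 → {WeightKg,Container} = (G86, p) ✓
Carrier=R90: row 7 → {WeightKg,Container} = (G28, k) ✓
Carrier=R31: row 9 → {WeightKg,Container} = (G14, u) ✓
The only Carrier value with inconsistent RHS is Carrier=R88.

R88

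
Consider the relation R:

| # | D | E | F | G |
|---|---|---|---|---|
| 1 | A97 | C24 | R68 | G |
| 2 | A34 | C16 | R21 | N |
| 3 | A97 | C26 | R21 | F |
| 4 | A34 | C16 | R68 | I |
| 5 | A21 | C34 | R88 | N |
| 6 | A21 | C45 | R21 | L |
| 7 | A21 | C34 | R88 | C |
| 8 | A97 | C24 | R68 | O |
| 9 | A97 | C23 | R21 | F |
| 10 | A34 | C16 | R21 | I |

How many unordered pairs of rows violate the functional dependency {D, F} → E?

1

(D=A97, F=R68): all 2 rows agree on E — 0 pairs.
(D=A34, F=R21): all 2 rows agree on E — 0 pairs.
(D=A97, F=R21): violating pairs (3,9) — 1 pair.
(D=A21, F=R88): all 2 rows agree on E — 0 pairs.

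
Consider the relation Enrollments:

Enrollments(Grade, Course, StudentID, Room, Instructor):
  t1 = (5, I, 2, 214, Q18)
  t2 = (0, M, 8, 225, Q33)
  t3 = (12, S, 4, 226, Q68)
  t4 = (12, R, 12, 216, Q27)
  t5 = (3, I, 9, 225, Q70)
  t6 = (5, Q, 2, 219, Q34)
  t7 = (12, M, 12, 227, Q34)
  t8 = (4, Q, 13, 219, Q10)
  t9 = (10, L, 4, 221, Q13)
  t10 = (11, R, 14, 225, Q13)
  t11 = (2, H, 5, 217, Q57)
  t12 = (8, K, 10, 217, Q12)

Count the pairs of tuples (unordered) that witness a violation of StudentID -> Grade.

1

StudentID=2: all 2 rows agree on Grade — 0 pairs.
StudentID=4: violating pairs (3,9) — 1 pair.
StudentID=12: all 2 rows agree on Grade — 0 pairs.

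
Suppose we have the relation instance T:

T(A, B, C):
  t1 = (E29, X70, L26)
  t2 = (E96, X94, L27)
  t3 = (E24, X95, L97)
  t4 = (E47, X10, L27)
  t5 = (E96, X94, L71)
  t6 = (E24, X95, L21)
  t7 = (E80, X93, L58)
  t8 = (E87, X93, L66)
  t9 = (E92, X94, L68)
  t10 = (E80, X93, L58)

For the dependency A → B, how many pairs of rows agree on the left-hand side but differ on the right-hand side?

0

A=E96: all 2 rows agree on B — 0 pairs.
A=E24: all 2 rows agree on B — 0 pairs.
A=E80: all 2 rows agree on B — 0 pairs.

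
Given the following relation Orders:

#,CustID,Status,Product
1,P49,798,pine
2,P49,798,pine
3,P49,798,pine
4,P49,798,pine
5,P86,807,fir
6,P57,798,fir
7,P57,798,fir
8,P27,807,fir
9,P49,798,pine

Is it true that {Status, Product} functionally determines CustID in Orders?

No

(Status=798, Product=pine): rows 1, 2, 3, 4, 9 → CustID = P49, P49, P49, P49, P49 ✓
(Status=807, Product=fir): rows 5, 8 → CustID takes values {P86, P27} — violation
(Status=798, Product=fir): rows 6, 7 → CustID = P57, P57 ✓
Two rows agree on {Status, Product} but differ on CustID, so {Status, Product} -> CustID does not hold.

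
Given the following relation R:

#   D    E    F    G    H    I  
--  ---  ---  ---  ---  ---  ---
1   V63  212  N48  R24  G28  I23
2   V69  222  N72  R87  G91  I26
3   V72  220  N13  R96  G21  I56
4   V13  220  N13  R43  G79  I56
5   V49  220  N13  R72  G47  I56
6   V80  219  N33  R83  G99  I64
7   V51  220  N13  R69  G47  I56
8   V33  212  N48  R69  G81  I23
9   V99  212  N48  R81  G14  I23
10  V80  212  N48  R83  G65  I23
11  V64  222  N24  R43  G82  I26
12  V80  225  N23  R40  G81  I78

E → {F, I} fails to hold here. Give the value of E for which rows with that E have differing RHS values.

222

E=212: rows 1, 8, 9, 10 → {F,I} = (N48, I23), (N48, I23), (N48, I23), (N48, I23) ✓
E=222: rows 2, 11 → {F,I} takes values {(N72, I26), (N24, I26)} — violation
E=220: rows 3, 4, 5, 7 → {F,I} = (N13, I56), (N13, I56), (N13, I56), (N13, I56) ✓
E=219: row 6 → {F,I} = (N33, I64) ✓
E=225: row 12 → {F,I} = (N23, I78) ✓
The only E value with inconsistent RHS is E=222.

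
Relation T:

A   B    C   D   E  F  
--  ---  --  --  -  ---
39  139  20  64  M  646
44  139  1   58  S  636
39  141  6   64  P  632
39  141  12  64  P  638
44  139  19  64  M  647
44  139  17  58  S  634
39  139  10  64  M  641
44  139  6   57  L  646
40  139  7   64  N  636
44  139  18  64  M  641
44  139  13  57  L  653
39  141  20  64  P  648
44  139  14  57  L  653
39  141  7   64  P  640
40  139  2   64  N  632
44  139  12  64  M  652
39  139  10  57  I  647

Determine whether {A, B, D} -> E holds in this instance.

(A=39, B=139, D=64): 2 rows → E = M, M ✓
(A=44, B=139, D=58): 2 rows → E = S, S ✓
(A=39, B=141, D=64): 4 rows → E = P, P, P, P ✓
(A=44, B=139, D=64): 3 rows → E = M, M, M ✓
(A=44, B=139, D=57): 3 rows → E = L, L, L ✓
(A=40, B=139, D=64): 2 rows → E = N, N ✓
(A=39, B=139, D=57): 1 row → E = I ✓
Every {A, B, D} value is associated with a single E value, so {A, B, D} -> E holds.

Yes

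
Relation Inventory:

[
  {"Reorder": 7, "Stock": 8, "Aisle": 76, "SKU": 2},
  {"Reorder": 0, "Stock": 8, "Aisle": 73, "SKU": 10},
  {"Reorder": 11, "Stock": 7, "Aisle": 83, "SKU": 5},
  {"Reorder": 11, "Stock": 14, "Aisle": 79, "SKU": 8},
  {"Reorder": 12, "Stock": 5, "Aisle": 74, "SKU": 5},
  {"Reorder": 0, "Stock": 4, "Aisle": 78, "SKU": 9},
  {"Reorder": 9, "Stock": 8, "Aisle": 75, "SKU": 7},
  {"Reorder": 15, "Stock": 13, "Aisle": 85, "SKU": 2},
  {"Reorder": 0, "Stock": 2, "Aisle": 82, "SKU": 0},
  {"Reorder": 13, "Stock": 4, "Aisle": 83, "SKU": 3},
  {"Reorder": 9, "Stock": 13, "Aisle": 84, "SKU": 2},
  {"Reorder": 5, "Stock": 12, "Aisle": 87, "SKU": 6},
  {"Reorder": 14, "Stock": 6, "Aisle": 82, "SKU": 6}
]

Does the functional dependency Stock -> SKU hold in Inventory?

Stock=8: 3 rows → SKU takes values {2, 10, 7} — violation
Stock=7: 1 row → SKU = 5 ✓
Stock=14: 1 row → SKU = 8 ✓
Stock=5: 1 row → SKU = 5 ✓
Stock=4: 2 rows → SKU takes values {9, 3} — violation
Stock=13: 2 rows → SKU = 2, 2 ✓
Stock=2: 1 row → SKU = 0 ✓
Stock=12: 1 row → SKU = 6 ✓
Stock=6: 1 row → SKU = 6 ✓
Two rows agree on Stock but differ on SKU, so Stock -> SKU does not hold.

No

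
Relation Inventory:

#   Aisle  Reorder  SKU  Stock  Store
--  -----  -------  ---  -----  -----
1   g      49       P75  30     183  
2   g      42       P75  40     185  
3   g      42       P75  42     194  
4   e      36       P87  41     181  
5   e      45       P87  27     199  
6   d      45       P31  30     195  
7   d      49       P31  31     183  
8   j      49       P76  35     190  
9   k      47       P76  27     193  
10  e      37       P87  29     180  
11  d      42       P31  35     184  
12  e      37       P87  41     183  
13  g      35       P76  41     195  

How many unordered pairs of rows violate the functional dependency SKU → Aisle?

SKU=P75: all 3 rows agree on Aisle — 0 pairs.
SKU=P87: all 4 rows agree on Aisle — 0 pairs.
SKU=P31: all 3 rows agree on Aisle — 0 pairs.
SKU=P76: violating pairs (8,9), (8,13), (9,13) — 3 pairs.

3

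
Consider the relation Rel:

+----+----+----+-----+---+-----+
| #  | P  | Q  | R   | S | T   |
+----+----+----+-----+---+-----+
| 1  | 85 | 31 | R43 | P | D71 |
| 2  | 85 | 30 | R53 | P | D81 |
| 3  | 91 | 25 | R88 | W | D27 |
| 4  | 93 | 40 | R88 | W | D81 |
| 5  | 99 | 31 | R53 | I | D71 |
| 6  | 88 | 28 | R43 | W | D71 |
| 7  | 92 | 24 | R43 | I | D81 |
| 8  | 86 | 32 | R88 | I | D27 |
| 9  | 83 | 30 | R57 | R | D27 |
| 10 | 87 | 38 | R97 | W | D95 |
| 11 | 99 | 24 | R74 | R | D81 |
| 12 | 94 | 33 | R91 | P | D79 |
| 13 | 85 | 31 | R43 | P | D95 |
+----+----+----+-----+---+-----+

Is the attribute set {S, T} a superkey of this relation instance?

Yes

All 13 rows have distinct {S, T} values, so {S, T} → (all attributes) holds and {S, T} is a superkey.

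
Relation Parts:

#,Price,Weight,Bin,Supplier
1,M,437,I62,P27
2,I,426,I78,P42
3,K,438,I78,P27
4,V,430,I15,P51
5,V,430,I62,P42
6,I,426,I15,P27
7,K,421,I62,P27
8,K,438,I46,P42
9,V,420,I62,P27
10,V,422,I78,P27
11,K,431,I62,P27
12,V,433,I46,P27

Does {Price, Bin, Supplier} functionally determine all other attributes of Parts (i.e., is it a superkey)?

Rows 7 and 11 have the same {Price, Bin, Supplier} value (Price=K, Bin=I62, Supplier=P27) but are distinct tuples, so {Price, Bin, Supplier} does not determine every attribute — not a superkey.

No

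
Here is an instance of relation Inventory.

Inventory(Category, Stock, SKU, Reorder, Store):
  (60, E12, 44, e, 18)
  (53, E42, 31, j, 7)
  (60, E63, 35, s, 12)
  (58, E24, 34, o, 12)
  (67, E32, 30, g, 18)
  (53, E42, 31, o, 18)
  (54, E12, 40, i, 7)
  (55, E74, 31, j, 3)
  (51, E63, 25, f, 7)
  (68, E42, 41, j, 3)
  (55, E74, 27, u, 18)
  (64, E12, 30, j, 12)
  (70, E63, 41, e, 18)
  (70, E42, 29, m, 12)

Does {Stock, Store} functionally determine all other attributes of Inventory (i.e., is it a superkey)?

All 14 rows have distinct {Stock, Store} values, so {Stock, Store} → (all attributes) holds and {Stock, Store} is a superkey.

Yes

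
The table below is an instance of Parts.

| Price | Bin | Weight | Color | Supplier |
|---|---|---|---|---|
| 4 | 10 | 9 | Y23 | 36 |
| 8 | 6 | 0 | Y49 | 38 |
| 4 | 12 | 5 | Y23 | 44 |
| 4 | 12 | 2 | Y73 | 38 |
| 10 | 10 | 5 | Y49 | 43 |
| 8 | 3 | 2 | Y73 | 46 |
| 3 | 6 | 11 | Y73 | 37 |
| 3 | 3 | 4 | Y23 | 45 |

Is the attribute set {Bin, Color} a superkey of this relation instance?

All 8 rows have distinct {Bin, Color} values, so {Bin, Color} → (all attributes) holds and {Bin, Color} is a superkey.

Yes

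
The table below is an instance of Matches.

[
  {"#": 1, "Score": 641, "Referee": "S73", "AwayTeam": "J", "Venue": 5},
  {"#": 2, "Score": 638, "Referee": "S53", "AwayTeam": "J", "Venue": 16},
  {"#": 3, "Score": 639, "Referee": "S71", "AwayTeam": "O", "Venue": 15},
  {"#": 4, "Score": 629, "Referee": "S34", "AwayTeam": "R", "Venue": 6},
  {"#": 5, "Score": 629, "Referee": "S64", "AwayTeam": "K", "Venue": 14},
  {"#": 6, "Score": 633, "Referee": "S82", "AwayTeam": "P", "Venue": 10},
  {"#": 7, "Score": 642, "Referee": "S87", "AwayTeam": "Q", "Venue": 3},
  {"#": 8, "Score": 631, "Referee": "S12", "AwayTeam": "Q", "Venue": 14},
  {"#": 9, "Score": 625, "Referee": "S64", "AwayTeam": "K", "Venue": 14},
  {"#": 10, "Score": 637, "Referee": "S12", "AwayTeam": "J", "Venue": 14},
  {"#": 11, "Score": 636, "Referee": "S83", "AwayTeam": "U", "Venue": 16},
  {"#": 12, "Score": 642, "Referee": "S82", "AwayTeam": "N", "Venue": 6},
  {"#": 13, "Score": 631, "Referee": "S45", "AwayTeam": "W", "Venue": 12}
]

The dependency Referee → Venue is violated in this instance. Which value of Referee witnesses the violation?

S82

Referee=S73: row 1 → Venue = 5 ✓
Referee=S53: row 2 → Venue = 16 ✓
Referee=S71: row 3 → Venue = 15 ✓
Referee=S34: row 4 → Venue = 6 ✓
Referee=S64: rows 5, 9 → Venue = 14, 14 ✓
Referee=S82: rows 6, 12 → Venue takes values {10, 6} — violation
Referee=S87: row 7 → Venue = 3 ✓
Referee=S12: rows 8, 10 → Venue = 14, 14 ✓
Referee=S83: row 11 → Venue = 16 ✓
Referee=S45: row 13 → Venue = 12 ✓
The only Referee value with inconsistent Venue is Referee=S82.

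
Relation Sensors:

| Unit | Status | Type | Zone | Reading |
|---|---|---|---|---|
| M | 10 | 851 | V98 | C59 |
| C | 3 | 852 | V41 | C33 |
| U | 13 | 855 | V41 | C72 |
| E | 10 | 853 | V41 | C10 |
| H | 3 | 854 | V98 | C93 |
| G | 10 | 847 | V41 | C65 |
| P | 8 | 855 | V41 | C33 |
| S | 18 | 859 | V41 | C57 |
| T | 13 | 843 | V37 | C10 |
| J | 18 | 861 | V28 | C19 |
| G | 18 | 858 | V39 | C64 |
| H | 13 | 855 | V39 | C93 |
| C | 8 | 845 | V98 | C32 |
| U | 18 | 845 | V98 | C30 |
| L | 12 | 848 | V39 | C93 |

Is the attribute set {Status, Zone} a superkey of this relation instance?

No

Two distinct rows share (Status=10, Zone=V41), so {Status, Zone} does not determine every attribute — not a superkey.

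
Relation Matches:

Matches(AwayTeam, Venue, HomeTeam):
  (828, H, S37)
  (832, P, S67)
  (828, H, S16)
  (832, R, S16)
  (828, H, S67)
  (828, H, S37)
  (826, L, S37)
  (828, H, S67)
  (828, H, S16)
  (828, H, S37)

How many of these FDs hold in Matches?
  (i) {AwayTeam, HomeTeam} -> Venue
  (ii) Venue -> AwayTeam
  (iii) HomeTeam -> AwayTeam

2

(i) {AwayTeam, HomeTeam} -> Venue: every LHS value maps to a single RHS value — holds.
(ii) Venue -> AwayTeam: every LHS value maps to a single RHS value — holds.
(iii) HomeTeam -> AwayTeam: HomeTeam=S37: 4 rows → AwayTeam takes values {828, 826} — violation; HomeTeam=S67: 3 rows → AwayTeam takes values {832, 828} — violation; HomeTeam=S16: 3 rows → AwayTeam takes values {828, 832} — violation — fails.
2 of the 3 dependencies hold.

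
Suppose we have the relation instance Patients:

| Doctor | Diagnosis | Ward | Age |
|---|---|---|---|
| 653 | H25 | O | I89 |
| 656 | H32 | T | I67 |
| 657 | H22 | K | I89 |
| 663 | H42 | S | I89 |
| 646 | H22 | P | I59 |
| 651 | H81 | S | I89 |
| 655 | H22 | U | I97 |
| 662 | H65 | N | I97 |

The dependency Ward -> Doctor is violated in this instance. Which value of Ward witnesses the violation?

Ward=O: 1 row → Doctor = 653 ✓
Ward=T: 1 row → Doctor = 656 ✓
Ward=K: 1 row → Doctor = 657 ✓
Ward=S: 2 rows → Doctor takes values {663, 651} — violation
Ward=P: 1 row → Doctor = 646 ✓
Ward=U: 1 row → Doctor = 655 ✓
Ward=N: 1 row → Doctor = 662 ✓
The only Ward value with inconsistent Doctor is Ward=S.

S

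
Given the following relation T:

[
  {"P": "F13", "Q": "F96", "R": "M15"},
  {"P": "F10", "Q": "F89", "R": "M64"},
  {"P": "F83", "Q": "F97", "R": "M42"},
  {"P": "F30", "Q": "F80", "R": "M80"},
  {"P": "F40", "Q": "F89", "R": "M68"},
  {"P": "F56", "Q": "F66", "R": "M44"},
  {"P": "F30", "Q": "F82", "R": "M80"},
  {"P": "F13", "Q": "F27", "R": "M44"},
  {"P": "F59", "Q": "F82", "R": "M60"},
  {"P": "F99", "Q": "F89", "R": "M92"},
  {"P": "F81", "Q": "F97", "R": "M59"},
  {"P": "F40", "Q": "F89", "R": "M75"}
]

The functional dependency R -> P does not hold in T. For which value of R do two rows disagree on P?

M44

R=M15: 1 row → P = F13 ✓
R=M64: 1 row → P = F10 ✓
R=M42: 1 row → P = F83 ✓
R=M80: 2 rows → P = F30, F30 ✓
R=M68: 1 row → P = F40 ✓
R=M44: 2 rows → P takes values {F56, F13} — violation
R=M60: 1 row → P = F59 ✓
R=M92: 1 row → P = F99 ✓
R=M59: 1 row → P = F81 ✓
R=M75: 1 row → P = F40 ✓
The only R value with inconsistent P is R=M44.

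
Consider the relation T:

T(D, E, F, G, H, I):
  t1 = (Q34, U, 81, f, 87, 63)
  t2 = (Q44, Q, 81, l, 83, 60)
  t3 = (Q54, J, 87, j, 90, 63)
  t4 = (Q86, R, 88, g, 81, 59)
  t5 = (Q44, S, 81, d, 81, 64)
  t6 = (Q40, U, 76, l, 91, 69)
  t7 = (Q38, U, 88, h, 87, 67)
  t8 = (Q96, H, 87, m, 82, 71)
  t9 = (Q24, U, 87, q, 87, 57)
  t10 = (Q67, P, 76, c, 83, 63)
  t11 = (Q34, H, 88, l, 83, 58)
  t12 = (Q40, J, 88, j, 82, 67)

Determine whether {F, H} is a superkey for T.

Yes

All 12 rows have distinct {F, H} values, so {F, H} → (all attributes) holds and {F, H} is a superkey.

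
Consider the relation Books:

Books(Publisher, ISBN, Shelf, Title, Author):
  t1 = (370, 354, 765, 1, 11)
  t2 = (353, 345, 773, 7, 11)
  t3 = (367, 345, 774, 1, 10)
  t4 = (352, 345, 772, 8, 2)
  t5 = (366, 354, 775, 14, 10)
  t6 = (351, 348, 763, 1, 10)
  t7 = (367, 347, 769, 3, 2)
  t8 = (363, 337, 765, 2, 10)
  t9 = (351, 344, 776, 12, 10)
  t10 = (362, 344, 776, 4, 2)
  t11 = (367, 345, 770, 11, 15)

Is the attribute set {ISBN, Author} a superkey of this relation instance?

All 11 rows have distinct {ISBN, Author} values, so {ISBN, Author} → (all attributes) holds and {ISBN, Author} is a superkey.

Yes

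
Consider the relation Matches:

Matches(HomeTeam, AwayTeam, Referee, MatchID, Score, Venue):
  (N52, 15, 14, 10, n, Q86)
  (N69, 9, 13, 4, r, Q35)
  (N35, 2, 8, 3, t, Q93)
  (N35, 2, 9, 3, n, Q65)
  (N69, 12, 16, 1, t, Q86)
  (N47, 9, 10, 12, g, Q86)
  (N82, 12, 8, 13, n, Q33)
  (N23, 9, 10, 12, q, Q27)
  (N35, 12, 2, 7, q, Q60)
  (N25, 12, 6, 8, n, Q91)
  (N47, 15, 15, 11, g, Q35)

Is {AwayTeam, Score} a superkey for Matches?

No

Two distinct rows share (AwayTeam=12, Score=n), so {AwayTeam, Score} does not determine every attribute — not a superkey.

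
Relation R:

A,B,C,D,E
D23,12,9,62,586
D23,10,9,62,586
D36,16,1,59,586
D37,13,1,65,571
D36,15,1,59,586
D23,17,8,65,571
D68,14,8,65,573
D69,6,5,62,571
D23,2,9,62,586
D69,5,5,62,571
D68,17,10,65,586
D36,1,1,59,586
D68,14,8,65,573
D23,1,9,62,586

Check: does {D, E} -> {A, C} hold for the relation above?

(D=62, E=586): 4 rows → {A,C} = (D23, 9), (D23, 9), (D23, 9), (D23, 9) ✓
(D=59, E=586): 3 rows → {A,C} = (D36, 1), (D36, 1), (D36, 1) ✓
(D=65, E=571): 2 rows → {A,C} takes values {(D37, 1), (D23, 8)} — violation
(D=65, E=573): 2 rows → {A,C} = (D68, 8), (D68, 8) ✓
(D=62, E=571): 2 rows → {A,C} = (D69, 5), (D69, 5) ✓
(D=65, E=586): 1 row → {A,C} = (D68, 10) ✓
Two rows agree on {D, E} but differ on {A, C}, so {D, E} -> {A, C} does not hold.

No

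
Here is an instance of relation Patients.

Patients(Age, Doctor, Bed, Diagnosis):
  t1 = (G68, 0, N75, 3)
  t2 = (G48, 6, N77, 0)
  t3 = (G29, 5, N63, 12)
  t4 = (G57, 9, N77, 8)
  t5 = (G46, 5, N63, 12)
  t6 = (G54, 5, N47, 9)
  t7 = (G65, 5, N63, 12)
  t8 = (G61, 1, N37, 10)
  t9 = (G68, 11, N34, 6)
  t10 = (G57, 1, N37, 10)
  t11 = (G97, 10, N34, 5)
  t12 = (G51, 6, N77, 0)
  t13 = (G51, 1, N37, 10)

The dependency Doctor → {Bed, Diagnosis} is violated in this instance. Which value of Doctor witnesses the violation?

Doctor=0: row 1 → {Bed,Diagnosis} = (N75, 3) ✓
Doctor=6: rows 2, 12 → {Bed,Diagnosis} = (N77, 0), (N77, 0) ✓
Doctor=5: rows 3, 5, 6, 7 → {Bed,Diagnosis} takes values {(N63, 12), (N47, 9)} — violation
Doctor=9: row 4 → {Bed,Diagnosis} = (N77, 8) ✓
Doctor=1: rows 8, 10, 13 → {Bed,Diagnosis} = (N37, 10), (N37, 10), (N37, 10) ✓
Doctor=11: row 9 → {Bed,Diagnosis} = (N34, 6) ✓
Doctor=10: row 11 → {Bed,Diagnosis} = (N34, 5) ✓
The only Doctor value with inconsistent RHS is Doctor=5.

5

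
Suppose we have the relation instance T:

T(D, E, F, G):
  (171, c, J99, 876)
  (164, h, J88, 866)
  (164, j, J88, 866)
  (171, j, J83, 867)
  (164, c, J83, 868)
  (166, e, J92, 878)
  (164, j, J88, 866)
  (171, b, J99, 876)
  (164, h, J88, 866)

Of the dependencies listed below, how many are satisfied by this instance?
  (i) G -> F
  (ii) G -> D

2

(i) G -> F: every LHS value maps to a single RHS value — holds.
(ii) G -> D: every LHS value maps to a single RHS value — holds.
2 of the 2 dependencies hold.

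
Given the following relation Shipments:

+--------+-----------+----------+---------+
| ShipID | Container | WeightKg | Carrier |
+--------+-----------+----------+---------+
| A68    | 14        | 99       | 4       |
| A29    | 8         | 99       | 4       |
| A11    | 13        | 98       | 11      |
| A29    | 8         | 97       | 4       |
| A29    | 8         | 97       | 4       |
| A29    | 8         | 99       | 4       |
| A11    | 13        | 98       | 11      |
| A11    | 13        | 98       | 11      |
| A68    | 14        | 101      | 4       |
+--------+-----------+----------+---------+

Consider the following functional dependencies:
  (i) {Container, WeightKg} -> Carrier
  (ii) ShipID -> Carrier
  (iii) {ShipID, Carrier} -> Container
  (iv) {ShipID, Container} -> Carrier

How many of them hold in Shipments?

(i) {Container, WeightKg} -> Carrier: every LHS value maps to a single RHS value — holds.
(ii) ShipID -> Carrier: every LHS value maps to a single RHS value — holds.
(iii) {ShipID, Carrier} -> Container: every LHS value maps to a single RHS value — holds.
(iv) {ShipID, Container} -> Carrier: every LHS value maps to a single RHS value — holds.
4 of the 4 dependencies hold.

4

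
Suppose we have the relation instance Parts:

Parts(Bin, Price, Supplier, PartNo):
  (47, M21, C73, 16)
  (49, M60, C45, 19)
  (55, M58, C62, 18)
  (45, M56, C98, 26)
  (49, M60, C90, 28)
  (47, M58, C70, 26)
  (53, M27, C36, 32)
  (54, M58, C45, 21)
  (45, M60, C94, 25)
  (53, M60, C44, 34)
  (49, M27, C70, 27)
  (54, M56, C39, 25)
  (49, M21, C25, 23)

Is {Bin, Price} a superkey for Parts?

No

Two distinct rows share (Bin=49, Price=M60), so {Bin, Price} does not determine every attribute — not a superkey.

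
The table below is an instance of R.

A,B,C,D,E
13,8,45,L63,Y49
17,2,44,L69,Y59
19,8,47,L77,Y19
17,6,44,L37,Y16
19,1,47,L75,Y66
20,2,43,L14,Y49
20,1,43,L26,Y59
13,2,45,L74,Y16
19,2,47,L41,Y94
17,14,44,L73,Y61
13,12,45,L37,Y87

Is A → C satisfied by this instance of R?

Yes

A=13: 3 rows → C = 45, 45, 45 ✓
A=17: 3 rows → C = 44, 44, 44 ✓
A=19: 3 rows → C = 47, 47, 47 ✓
A=20: 2 rows → C = 43, 43 ✓
Every A value is associated with a single C value, so A → C holds.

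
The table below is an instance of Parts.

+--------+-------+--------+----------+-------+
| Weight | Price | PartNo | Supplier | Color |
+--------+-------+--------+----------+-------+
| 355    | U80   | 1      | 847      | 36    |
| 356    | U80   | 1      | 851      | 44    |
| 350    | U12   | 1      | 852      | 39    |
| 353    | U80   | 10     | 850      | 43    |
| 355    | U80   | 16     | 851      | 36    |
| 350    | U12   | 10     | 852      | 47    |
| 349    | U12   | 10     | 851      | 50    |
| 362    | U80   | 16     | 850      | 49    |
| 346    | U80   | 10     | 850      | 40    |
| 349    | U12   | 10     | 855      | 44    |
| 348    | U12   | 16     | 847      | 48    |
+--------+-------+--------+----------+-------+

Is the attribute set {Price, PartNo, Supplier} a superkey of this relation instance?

No

Two distinct rows share (Price=U80, PartNo=10, Supplier=850), so {Price, PartNo, Supplier} does not determine every attribute — not a superkey.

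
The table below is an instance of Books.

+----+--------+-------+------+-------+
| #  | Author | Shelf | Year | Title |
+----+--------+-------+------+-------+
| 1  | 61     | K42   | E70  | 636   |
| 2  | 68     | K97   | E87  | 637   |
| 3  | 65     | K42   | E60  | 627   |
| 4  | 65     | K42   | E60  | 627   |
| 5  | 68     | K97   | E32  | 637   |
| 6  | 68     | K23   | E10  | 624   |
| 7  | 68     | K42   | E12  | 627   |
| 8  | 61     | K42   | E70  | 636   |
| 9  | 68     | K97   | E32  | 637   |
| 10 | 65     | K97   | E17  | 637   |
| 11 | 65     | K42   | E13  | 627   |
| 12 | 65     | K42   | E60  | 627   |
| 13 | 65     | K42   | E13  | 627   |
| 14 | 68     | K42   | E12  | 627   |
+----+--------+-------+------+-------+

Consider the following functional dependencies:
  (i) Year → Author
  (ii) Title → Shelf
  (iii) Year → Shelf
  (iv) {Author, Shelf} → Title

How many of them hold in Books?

(i) Year → Author: every LHS value maps to a single RHS value — holds.
(ii) Title → Shelf: every LHS value maps to a single RHS value — holds.
(iii) Year → Shelf: every LHS value maps to a single RHS value — holds.
(iv) {Author, Shelf} → Title: every LHS value maps to a single RHS value — holds.
4 of the 4 dependencies hold.

4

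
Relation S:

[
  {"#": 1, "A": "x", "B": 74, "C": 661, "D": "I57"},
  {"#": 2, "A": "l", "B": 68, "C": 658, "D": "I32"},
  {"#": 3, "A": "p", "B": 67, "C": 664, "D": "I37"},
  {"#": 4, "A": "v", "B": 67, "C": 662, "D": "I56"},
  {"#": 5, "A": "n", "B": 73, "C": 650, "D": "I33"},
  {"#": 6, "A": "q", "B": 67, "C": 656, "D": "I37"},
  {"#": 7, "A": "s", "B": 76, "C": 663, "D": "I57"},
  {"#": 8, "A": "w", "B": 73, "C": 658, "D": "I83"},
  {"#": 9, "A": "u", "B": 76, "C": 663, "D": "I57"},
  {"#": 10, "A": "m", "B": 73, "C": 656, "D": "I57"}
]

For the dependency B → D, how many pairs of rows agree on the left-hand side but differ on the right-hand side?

B=67: violating pairs (3,4), (4,6) — 2 pairs.
B=73: violating pairs (5,8), (5,10), (8,10) — 3 pairs.
B=76: all 2 rows agree on D — 0 pairs.

5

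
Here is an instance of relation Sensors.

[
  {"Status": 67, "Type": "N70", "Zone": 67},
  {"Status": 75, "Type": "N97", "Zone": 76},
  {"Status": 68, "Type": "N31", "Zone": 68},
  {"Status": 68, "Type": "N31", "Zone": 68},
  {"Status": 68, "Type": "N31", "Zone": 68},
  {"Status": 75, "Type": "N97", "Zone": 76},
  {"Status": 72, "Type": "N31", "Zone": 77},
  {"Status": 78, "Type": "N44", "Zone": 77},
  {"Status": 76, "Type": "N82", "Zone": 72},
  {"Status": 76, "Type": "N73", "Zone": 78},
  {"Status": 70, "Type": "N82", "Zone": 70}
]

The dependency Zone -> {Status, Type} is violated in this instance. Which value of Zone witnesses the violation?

Zone=67: 1 row → {Status,Type} = (67, N70) ✓
Zone=76: 2 rows → {Status,Type} = (75, N97), (75, N97) ✓
Zone=68: 3 rows → {Status,Type} = (68, N31), (68, N31), (68, N31) ✓
Zone=77: 2 rows → {Status,Type} takes values {(72, N31), (78, N44)} — violation
Zone=72: 1 row → {Status,Type} = (76, N82) ✓
Zone=78: 1 row → {Status,Type} = (76, N73) ✓
Zone=70: 1 row → {Status,Type} = (70, N82) ✓
The only Zone value with inconsistent RHS is Zone=77.

77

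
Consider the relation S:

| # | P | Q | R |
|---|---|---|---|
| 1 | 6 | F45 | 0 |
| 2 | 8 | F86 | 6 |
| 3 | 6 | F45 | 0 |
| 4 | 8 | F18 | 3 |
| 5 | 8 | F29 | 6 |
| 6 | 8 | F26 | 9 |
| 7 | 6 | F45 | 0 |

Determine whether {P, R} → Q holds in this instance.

No

(P=6, R=0): rows 1, 3, 7 → Q = F45, F45, F45 ✓
(P=8, R=6): rows 2, 5 → Q takes values {F86, F29} — violation
(P=8, R=3): row 4 → Q = F18 ✓
(P=8, R=9): row 6 → Q = F26 ✓
Two rows agree on {P, R} but differ on Q, so {P, R} → Q does not hold.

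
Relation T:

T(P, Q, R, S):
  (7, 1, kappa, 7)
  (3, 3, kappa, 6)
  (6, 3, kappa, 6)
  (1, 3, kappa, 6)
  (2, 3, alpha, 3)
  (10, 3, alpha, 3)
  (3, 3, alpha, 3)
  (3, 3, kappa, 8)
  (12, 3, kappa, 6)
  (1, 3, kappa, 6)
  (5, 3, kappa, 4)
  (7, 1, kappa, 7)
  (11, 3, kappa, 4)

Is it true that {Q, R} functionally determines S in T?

No

(Q=1, R=kappa): 2 rows → S = 7, 7 ✓
(Q=3, R=kappa): 8 rows → S takes values {6, 8, 4} — violation
(Q=3, R=alpha): 3 rows → S = 3, 3, 3 ✓
Two rows agree on {Q, R} but differ on S, so {Q, R} -> S does not hold.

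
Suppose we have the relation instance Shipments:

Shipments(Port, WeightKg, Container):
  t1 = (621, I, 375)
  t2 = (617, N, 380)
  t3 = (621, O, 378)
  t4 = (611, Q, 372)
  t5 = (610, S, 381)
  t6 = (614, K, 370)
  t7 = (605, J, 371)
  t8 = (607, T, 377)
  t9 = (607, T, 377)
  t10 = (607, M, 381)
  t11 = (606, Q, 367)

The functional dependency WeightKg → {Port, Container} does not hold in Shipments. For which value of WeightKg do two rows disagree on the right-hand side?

WeightKg=I: row 1 → {Port,Container} = (621, 375) ✓
WeightKg=N: row 2 → {Port,Container} = (617, 380) ✓
WeightKg=O: row 3 → {Port,Container} = (621, 378) ✓
WeightKg=Q: rows 4, 11 → {Port,Container} takes values {(611, 372), (606, 367)} — violation
WeightKg=S: row 5 → {Port,Container} = (610, 381) ✓
WeightKg=K: row 6 → {Port,Container} = (614, 370) ✓
WeightKg=J: row 7 → {Port,Container} = (605, 371) ✓
WeightKg=T: rows 8, 9 → {Port,Container} = (607, 377), (607, 377) ✓
WeightKg=M: row 10 → {Port,Container} = (607, 381) ✓
The only WeightKg value with inconsistent RHS is WeightKg=Q.

Q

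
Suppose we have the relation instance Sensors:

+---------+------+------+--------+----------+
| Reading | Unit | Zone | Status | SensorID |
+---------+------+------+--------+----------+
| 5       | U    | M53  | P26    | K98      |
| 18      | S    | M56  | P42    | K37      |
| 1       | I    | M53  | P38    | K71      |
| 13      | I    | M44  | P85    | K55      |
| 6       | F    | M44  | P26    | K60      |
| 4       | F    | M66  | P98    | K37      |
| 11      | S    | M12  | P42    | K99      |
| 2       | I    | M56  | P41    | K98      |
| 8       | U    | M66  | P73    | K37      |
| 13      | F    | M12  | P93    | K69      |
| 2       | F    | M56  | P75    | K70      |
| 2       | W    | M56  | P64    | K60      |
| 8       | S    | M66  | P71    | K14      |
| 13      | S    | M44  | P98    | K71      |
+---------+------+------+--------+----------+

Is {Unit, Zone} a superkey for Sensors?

All 14 rows have distinct {Unit, Zone} values, so {Unit, Zone} → (all attributes) holds and {Unit, Zone} is a superkey.

Yes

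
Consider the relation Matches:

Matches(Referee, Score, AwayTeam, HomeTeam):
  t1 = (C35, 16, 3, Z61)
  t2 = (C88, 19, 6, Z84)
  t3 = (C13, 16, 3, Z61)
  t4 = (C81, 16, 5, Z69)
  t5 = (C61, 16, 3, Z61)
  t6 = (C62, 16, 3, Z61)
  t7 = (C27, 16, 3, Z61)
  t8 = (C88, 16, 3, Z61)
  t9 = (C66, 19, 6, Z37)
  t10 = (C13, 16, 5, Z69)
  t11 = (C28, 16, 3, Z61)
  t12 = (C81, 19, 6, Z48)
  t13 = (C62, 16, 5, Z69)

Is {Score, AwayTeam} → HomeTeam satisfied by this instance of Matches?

(Score=16, AwayTeam=3): rows 1, 3, 5, 6, 7, 8, 11 → HomeTeam = Z61, Z61, Z61, Z61, Z61, Z61, Z61 ✓
(Score=19, AwayTeam=6): rows 2, 9, 12 → HomeTeam takes values {Z84, Z37, Z48} — violation
(Score=16, AwayTeam=5): rows 4, 10, 13 → HomeTeam = Z69, Z69, Z69 ✓
Two rows agree on {Score, AwayTeam} but differ on HomeTeam, so {Score, AwayTeam} → HomeTeam does not hold.

No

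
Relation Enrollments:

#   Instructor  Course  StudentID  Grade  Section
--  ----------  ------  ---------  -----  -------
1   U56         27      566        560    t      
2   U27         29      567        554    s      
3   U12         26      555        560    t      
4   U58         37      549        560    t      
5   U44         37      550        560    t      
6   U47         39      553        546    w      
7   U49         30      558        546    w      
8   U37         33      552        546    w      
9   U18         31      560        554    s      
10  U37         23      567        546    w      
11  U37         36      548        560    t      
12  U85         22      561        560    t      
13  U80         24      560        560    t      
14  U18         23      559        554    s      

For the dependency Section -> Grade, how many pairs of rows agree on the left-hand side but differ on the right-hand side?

0

Section=t: all 7 rows agree on Grade — 0 pairs.
Section=s: all 3 rows agree on Grade — 0 pairs.
Section=w: all 4 rows agree on Grade — 0 pairs.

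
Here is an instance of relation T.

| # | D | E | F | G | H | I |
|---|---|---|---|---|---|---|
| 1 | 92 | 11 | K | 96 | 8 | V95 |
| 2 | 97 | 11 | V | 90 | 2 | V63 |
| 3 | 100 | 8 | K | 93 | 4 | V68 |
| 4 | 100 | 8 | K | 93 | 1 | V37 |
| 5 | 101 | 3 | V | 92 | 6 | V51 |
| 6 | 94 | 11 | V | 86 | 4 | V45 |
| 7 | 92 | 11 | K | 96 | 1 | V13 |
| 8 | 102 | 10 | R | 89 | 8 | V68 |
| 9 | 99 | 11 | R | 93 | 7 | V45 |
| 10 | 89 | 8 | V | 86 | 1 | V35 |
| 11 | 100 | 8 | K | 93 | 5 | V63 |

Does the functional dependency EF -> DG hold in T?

(E=11, F=K): rows 1, 7 → {D,G} = (92, 96), (92, 96) ✓
(E=11, F=V): rows 2, 6 → {D,G} takes values {(97, 90), (94, 86)} — violation
(E=8, F=K): rows 3, 4, 11 → {D,G} = (100, 93), (100, 93), (100, 93) ✓
(E=3, F=V): row 5 → {D,G} = (101, 92) ✓
(E=10, F=R): row 8 → {D,G} = (102, 89) ✓
(E=11, F=R): row 9 → {D,G} = (99, 93) ✓
(E=8, F=V): row 10 → {D,G} = (89, 86) ✓
Two rows agree on EF but differ on DG, so EF -> DG does not hold.

No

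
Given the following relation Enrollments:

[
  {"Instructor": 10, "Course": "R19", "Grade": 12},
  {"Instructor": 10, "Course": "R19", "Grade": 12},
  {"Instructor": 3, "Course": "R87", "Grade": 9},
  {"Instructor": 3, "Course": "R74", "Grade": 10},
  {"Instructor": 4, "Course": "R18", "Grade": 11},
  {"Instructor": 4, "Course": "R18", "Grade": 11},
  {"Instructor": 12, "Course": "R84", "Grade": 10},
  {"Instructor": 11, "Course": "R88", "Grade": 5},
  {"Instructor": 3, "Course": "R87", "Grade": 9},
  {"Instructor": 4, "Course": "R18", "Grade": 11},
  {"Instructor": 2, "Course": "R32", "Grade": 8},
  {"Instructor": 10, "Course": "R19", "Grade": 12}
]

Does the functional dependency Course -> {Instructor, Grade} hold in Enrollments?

Yes

Course=R19: 3 rows → {Instructor,Grade} = (10, 12), (10, 12), (10, 12) ✓
Course=R87: 2 rows → {Instructor,Grade} = (3, 9), (3, 9) ✓
Course=R74: 1 row → {Instructor,Grade} = (3, 10) ✓
Course=R18: 3 rows → {Instructor,Grade} = (4, 11), (4, 11), (4, 11) ✓
Course=R84: 1 row → {Instructor,Grade} = (12, 10) ✓
Course=R88: 1 row → {Instructor,Grade} = (11, 5) ✓
Course=R32: 1 row → {Instructor,Grade} = (2, 8) ✓
Every Course value is associated with a single {Instructor, Grade} value, so Course -> {Instructor, Grade} holds.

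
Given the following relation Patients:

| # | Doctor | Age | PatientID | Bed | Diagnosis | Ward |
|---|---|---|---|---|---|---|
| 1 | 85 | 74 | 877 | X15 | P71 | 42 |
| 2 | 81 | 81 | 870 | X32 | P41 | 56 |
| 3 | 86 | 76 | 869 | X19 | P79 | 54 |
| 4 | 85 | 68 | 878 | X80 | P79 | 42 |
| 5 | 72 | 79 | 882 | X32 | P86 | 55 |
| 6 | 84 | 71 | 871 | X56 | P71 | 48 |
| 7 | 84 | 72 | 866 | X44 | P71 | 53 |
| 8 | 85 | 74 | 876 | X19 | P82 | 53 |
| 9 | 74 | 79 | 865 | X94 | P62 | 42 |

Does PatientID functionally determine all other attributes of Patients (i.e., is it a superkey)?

Yes

All 9 rows have distinct PatientID values, so PatientID → (all attributes) holds and PatientID is a superkey.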